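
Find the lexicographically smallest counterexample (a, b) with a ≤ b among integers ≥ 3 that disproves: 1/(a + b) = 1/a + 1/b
(a, b) = (3, 3)

Substituting (3, 3) into the claim:
LHS = 1/(3 + 3) = 1/6
RHS = 1/3 + 1/3 = 2/3

Since LHS ≠ RHS, this pair disproves the claim, and no lexicographically smaller pair (a ≤ b, integers ≥ 3) does.

For instance (5, 5) is also a counterexample (LHS = 1/10, RHS = 2/5), but it's lexicographically larger.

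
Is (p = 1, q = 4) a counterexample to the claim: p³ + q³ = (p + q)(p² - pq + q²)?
Substituting p = 1, q = 4:
LHS = 1³ + 4³ = 65
RHS = (1 + 4)(1² - 1·4 + 4²) = 65

The sides agree, so this pair does not disprove the claim.

Answer: No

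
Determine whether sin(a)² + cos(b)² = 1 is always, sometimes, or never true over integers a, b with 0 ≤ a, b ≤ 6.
Sometimes true

It holds at (a, b) = (5, 5) (both sides equal 1), but fails at (a, b) = (6, 3) (LHS = sin(6)² + cos(3)² ≈ 1.058, RHS = 1).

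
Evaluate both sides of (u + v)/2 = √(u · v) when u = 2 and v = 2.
LHS = (2 + 2)/2 = 2
RHS = √(2 · 2) = 2

LHS = RHS: the two sides agree.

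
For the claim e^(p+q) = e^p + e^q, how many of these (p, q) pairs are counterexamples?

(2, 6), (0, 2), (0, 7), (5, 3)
4

Testing each pair:
(2, 6): LHS = e^8 ≈ 2981, RHS = e^2 + e^6 ≈ 410.8 → counterexample
(0, 2): LHS = e^2 ≈ 7.389, RHS = 1 + e^2 ≈ 8.389 → counterexample
(0, 7): LHS = e^7 ≈ 1097, RHS = 1 + e^7 ≈ 1098 → counterexample
(5, 3): LHS = e^8 ≈ 2981, RHS = e^3 + e^5 ≈ 168.5 → counterexample

That makes 4 counterexamples.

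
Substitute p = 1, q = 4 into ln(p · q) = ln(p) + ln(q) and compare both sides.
LHS = ln(1 · 4) = ln(4) ≈ 1.386
RHS = ln(1) + ln(4) = ln(4) ≈ 1.386

LHS = RHS: the two sides agree.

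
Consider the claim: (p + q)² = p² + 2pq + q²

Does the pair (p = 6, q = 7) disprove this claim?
No

Substituting p = 6, q = 7:
LHS = (6 + 7)² = 169
RHS = 6² + 2·6·7 + 7² = 169

The sides agree, so this pair does not disprove the claim.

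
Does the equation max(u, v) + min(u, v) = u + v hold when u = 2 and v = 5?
Substituting u = 2, v = 5:

LHS = max(2, 5) + min(2, 5) = 7
RHS = 2 + 5 = 7

LHS = RHS, so the equation holds at this point.

Answer: Holds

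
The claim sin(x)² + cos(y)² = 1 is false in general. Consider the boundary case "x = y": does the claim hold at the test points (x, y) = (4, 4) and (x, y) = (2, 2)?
At (4, 4): LHS = cos(4)² + sin(4)² = 1, RHS = 1 → equal
At (2, 2): LHS = cos(2)² + sin(2)² = 1, RHS = 1 → equal

So the claim does hold at both of these boundary points, even though it is not an identity.

Answer: Yes, holds at both test points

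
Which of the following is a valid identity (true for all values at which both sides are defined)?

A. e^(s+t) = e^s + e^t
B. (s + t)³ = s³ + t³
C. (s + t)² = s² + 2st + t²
C

A: fails at (0, 1) — LHS = e ≈ 2.718, RHS = 1 + e ≈ 3.718.
B: fails at (5, 8) — LHS = 2197, RHS = 637.
C: holds — e.g. at (3, 7), both sides equal 100.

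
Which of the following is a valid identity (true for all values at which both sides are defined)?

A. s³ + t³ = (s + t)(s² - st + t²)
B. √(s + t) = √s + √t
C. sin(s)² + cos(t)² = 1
A: holds — e.g. at (2, 7), both sides equal 351.
B: fails at (1, 2) — LHS = √(3) ≈ 1.732, RHS = 1 + √(2) ≈ 2.414.
C: fails at (3, 7) — LHS = sin(3)² + cos(7)² ≈ 0.5883, RHS = 1.

Answer: A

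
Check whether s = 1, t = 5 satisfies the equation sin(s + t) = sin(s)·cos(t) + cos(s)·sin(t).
Holds

Substituting s = 1, t = 5:

LHS = sin(1 + 5) = sin(6) ≈ -0.2794
RHS = sin(1)·cos(5) + cos(1)·sin(5) = sin(5)·cos(1) + sin(1)·cos(5) ≈ -0.2794

LHS = RHS, so the equation holds at this point.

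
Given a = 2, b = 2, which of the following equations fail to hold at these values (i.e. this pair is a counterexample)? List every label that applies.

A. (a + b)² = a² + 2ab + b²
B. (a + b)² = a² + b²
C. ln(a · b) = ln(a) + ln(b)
B

Evaluating each claim at the given values:
A. LHS = 16, RHS = 16 → holds here (LHS = RHS)
B. LHS = 16, RHS = 8 → fails here (LHS ≠ RHS)
C. LHS = ln(4) ≈ 1.386, RHS = 2·ln(2) ≈ 1.386 → holds here (LHS = RHS)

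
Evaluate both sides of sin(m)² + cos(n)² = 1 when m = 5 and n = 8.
LHS = sin(5)² + cos(8)² ≈ 0.9407
RHS = 1

LHS ≠ RHS (they differ by about 0.05929), so the equation does not hold here.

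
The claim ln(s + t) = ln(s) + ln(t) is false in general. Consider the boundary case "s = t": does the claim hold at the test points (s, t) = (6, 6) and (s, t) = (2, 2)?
At (6, 6): LHS = ln(12) ≈ 2.485 ≠ RHS = 2·ln(6) ≈ 3.584
At (2, 2): LHS = ln(4) ≈ 1.386, RHS = 2·ln(2) ≈ 1.386 → equal

Answer: Only at (2, 2)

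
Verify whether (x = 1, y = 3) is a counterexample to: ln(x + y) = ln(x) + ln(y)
Substituting x = 1, y = 3:
LHS = ln(1 + 3) = ln(4) ≈ 1.386
RHS = ln(1) + ln(3) = ln(3) ≈ 1.099

Since LHS ≠ RHS, this pair disproves the claim.

Answer: Yes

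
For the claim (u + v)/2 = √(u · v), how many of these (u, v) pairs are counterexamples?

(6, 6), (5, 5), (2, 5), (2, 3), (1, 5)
Testing each pair:
(6, 6): LHS = 6, RHS = 6 → satisfies claim
(5, 5): LHS = 5, RHS = 5 → satisfies claim
(2, 5): LHS = 7/2, RHS = √(10) ≈ 3.162 → counterexample
(2, 3): LHS = 5/2, RHS = √(6) ≈ 2.449 → counterexample
(1, 5): LHS = 3, RHS = √(5) ≈ 2.236 → counterexample

That makes 3 counterexamples.

Answer: 3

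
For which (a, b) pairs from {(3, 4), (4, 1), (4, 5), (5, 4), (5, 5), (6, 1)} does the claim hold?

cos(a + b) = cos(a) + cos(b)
None

Testing each pair:
(3, 4): LHS = cos(7) ≈ 0.7539, RHS = cos(3) + cos(4) ≈ -1.644 → fails
(4, 1): LHS = cos(5) ≈ 0.2837, RHS = cos(4) + cos(1) ≈ -0.1133 → fails
(4, 5): LHS = cos(9) ≈ -0.9111, RHS = cos(4) + cos(5) ≈ -0.37 → fails
(5, 4): LHS = cos(9) ≈ -0.9111, RHS = cos(4) + cos(5) ≈ -0.37 → fails
(5, 5): LHS = cos(10) ≈ -0.8391, RHS = 2·cos(5) ≈ 0.5673 → fails
(6, 1): LHS = cos(7) ≈ 0.7539, RHS = cos(1) + cos(6) ≈ 1.5 → fails

No pair satisfies the claim.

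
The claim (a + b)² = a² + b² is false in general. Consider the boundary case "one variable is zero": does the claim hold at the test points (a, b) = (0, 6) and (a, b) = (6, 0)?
At (0, 6): LHS = 36, RHS = 36 → equal
At (6, 0): LHS = 36, RHS = 36 → equal

So the claim does hold at both of these boundary points, even though it is not an identity.

Answer: Yes, holds at both test points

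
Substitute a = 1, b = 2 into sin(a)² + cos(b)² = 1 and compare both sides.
LHS = sin(1)² + cos(2)² ≈ 0.8813
RHS = 1

LHS ≠ RHS (they differ by about 0.1187), so the equation does not hold here.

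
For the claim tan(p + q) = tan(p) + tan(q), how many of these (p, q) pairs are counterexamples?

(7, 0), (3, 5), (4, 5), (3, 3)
3

Testing each pair:
(7, 0): LHS = tan(7) ≈ 0.8714, RHS = tan(7) ≈ 0.8714 → satisfies claim
(3, 5): LHS = tan(8) ≈ -6.8, RHS = tan(5) + tan(3) ≈ -3.523 → counterexample
(4, 5): LHS = tan(9) ≈ -0.4523, RHS = tan(5) + tan(4) ≈ -2.223 → counterexample
(3, 3): LHS = tan(6) ≈ -0.291, RHS = 2·tan(3) ≈ -0.2851 → counterexample

That makes 3 counterexamples.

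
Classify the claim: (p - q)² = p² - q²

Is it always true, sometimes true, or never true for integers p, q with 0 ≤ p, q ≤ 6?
It holds at (p, q) = (3, 0) (both sides equal 9), but fails at (p, q) = (5, 1) (LHS = 16, RHS = 24).

Answer: Sometimes true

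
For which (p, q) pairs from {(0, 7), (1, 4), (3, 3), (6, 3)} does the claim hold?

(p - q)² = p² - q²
(3, 3)

Testing each pair:
(0, 7): LHS = 49, RHS = -49 → fails
(1, 4): LHS = 9, RHS = -15 → fails
(3, 3): LHS = 0, RHS = 0 → holds
(6, 3): LHS = 9, RHS = 27 → fails

1 of 4 pairs satisfies the claim.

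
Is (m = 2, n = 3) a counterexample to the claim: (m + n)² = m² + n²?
Yes

Substituting m = 2, n = 3:
LHS = (2 + 3)² = 25
RHS = 2² + 3² = 13

Since LHS ≠ RHS, this pair disproves the claim.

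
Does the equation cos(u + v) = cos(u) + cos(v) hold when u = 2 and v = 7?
Fails

Substituting u = 2, v = 7:

LHS = cos(2 + 7) = cos(9) ≈ -0.9111
RHS = cos(2) + cos(7) ≈ 0.3378

LHS ≠ RHS, so the equation does not hold at this point.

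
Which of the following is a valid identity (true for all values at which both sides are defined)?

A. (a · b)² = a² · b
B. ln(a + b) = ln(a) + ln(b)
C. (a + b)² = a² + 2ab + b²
C

A: fails at (2, 5) — LHS = 100, RHS = 20.
B: fails at (1, 3) — LHS = ln(4) ≈ 1.386, RHS = ln(3) ≈ 1.099.
C: holds — e.g. at (3, 5), both sides equal 64.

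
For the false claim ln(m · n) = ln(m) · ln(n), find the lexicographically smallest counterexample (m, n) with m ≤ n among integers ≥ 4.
Substituting (4, 4) into the claim:
LHS = ln(4 · 4) = ln(16) ≈ 2.773
RHS = ln(4) · ln(4) = ln(4)² ≈ 1.922

Since LHS ≠ RHS, this pair disproves the claim, and no lexicographically smaller pair (m ≤ n, integers ≥ 4) does.

For instance (5, 10) is also a counterexample (LHS = ln(50) ≈ 3.912, RHS = ln(5)·ln(10) ≈ 3.706), but it's lexicographically larger.

Answer: (m, n) = (4, 4)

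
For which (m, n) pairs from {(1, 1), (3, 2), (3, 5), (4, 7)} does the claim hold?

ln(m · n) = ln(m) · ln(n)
(1, 1)

Testing each pair:
(1, 1): LHS = 0, RHS = 0 → holds
(3, 2): LHS = ln(6) ≈ 1.792, RHS = ln(2)·ln(3) ≈ 0.7615 → fails
(3, 5): LHS = ln(15) ≈ 2.708, RHS = ln(3)·ln(5) ≈ 1.768 → fails
(4, 7): LHS = ln(28) ≈ 3.332, RHS = ln(4)·ln(7) ≈ 2.698 → fails

1 of 4 pairs satisfies the claim.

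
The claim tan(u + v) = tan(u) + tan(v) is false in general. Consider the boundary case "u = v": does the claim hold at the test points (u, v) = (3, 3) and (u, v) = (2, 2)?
At (3, 3): LHS = tan(6) ≈ -0.291 ≠ RHS = 2·tan(3) ≈ -0.2851
At (2, 2): LHS = tan(4) ≈ 1.158 ≠ RHS = 2·tan(2) ≈ -4.37

Answer: No, fails at both test points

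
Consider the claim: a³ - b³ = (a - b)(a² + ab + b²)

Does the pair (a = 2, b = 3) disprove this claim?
No

Substituting a = 2, b = 3:
LHS = 2³ - 3³ = -19
RHS = (2 - 3)(2² + 2·3 + 3²) = -19

The sides agree, so this pair does not disprove the claim.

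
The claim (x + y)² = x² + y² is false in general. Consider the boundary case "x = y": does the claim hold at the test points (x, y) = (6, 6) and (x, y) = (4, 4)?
At (6, 6): LHS = 144 ≠ RHS = 72
At (4, 4): LHS = 64 ≠ RHS = 32

Answer: No, fails at both test points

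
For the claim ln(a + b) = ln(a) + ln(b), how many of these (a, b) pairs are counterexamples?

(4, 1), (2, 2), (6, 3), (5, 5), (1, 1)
4

Testing each pair:
(4, 1): LHS = ln(5) ≈ 1.609, RHS = ln(4) ≈ 1.386 → counterexample
(2, 2): LHS = ln(4) ≈ 1.386, RHS = 2·ln(2) ≈ 1.386 → satisfies claim
(6, 3): LHS = ln(9) ≈ 2.197, RHS = ln(3) + ln(6) ≈ 2.89 → counterexample
(5, 5): LHS = ln(10) ≈ 2.303, RHS = 2·ln(5) ≈ 3.219 → counterexample
(1, 1): LHS = ln(2) ≈ 0.6931, RHS = 0 → counterexample

That makes 4 counterexamples.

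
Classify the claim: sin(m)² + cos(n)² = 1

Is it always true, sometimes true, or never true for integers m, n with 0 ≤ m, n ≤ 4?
It holds at (m, n) = (2, 2) (both sides equal 1), but fails at (m, n) = (1, 0) (LHS = sin(1)² + 1 ≈ 1.708, RHS = 1).

Answer: Sometimes true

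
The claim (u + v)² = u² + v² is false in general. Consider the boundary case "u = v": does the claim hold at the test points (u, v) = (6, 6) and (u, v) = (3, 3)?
At (6, 6): LHS = 144 ≠ RHS = 72
At (3, 3): LHS = 36 ≠ RHS = 18

Answer: No, fails at both test points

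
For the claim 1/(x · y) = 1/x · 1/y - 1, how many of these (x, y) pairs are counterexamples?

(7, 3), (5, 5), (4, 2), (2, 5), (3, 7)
5

Testing each pair:
(7, 3): LHS = 1/21, RHS = -20/21 → counterexample
(5, 5): LHS = 1/25, RHS = -24/25 → counterexample
(4, 2): LHS = 1/8, RHS = -7/8 → counterexample
(2, 5): LHS = 1/10, RHS = -9/10 → counterexample
(3, 7): LHS = 1/21, RHS = -20/21 → counterexample

That makes 5 counterexamples.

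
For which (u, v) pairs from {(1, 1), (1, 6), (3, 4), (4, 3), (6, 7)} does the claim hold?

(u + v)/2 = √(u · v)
(1, 1)

Testing each pair:
(1, 1): LHS = 1, RHS = 1 → holds
(1, 6): LHS = 7/2, RHS = √(6) ≈ 2.449 → fails
(3, 4): LHS = 7/2, RHS = 2·√(3) ≈ 3.464 → fails
(4, 3): LHS = 7/2, RHS = 2·√(3) ≈ 3.464 → fails
(6, 7): LHS = 13/2, RHS = √(42) ≈ 6.481 → fails

1 of 5 pairs satisfies the claim.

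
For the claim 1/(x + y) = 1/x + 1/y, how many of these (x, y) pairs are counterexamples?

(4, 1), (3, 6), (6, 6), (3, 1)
4

Testing each pair:
(4, 1): LHS = 1/5, RHS = 5/4 → counterexample
(3, 6): LHS = 1/9, RHS = 1/2 → counterexample
(6, 6): LHS = 1/12, RHS = 1/3 → counterexample
(3, 1): LHS = 1/4, RHS = 4/3 → counterexample

That makes 4 counterexamples.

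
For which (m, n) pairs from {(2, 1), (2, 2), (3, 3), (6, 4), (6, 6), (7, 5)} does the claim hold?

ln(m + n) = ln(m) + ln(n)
(2, 2)

Testing each pair:
(2, 1): LHS = ln(3) ≈ 1.099, RHS = ln(2) ≈ 0.6931 → fails
(2, 2): LHS = ln(4) ≈ 1.386, RHS = 2·ln(2) ≈ 1.386 → holds
(3, 3): LHS = ln(6) ≈ 1.792, RHS = 2·ln(3) ≈ 2.197 → fails
(6, 4): LHS = ln(10) ≈ 2.303, RHS = ln(4) + ln(6) ≈ 3.178 → fails
(6, 6): LHS = ln(12) ≈ 2.485, RHS = 2·ln(6) ≈ 3.584 → fails
(7, 5): LHS = ln(12) ≈ 2.485, RHS = ln(5) + ln(7) ≈ 3.555 → fails

1 of 6 pairs satisfies the claim.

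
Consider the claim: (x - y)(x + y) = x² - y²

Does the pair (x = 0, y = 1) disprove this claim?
Substituting x = 0, y = 1:
LHS = (0 - 1)(0 + 1) = -1
RHS = 0² - 1² = -1

The sides agree, so this pair does not disprove the claim.

Answer: No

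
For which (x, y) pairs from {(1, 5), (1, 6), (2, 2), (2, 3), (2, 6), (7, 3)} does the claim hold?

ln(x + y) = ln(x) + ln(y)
Testing each pair:
(1, 5): LHS = ln(6) ≈ 1.792, RHS = ln(5) ≈ 1.609 → fails
(1, 6): LHS = ln(7) ≈ 1.946, RHS = ln(6) ≈ 1.792 → fails
(2, 2): LHS = ln(4) ≈ 1.386, RHS = 2·ln(2) ≈ 1.386 → holds
(2, 3): LHS = ln(5) ≈ 1.609, RHS = ln(2) + ln(3) ≈ 1.792 → fails
(2, 6): LHS = ln(8) ≈ 2.079, RHS = ln(2) + ln(6) ≈ 2.485 → fails
(7, 3): LHS = ln(10) ≈ 2.303, RHS = ln(3) + ln(7) ≈ 3.045 → fails

1 of 6 pairs satisfies the claim.

Answer: (2, 2)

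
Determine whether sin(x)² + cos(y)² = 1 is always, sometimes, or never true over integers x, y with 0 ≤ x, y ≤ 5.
Sometimes true

It holds at (x, y) = (4, 4) (both sides equal 1), but fails at (x, y) = (1, 0) (LHS = sin(1)² + 1 ≈ 1.708, RHS = 1).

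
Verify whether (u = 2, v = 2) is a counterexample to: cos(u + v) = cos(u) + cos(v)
Yes

Substituting u = 2, v = 2:
LHS = cos(2 + 2) = cos(4) ≈ -0.6536
RHS = cos(2) + cos(2) = 2·cos(2) ≈ -0.8323

Since LHS ≠ RHS, this pair disproves the claim.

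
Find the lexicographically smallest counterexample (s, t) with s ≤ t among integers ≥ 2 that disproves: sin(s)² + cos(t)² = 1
Substituting (2, 3) into the claim:
LHS = sin(2)² + cos(3)² ≈ 1.807
RHS = 1

Since LHS ≠ RHS, this pair disproves the claim, and no lexicographically smaller pair (s ≤ t, integers ≥ 2) does.

For instance (4, 5) is also a counterexample (LHS = cos(5)² + sin(4)² ≈ 0.6532, RHS = 1), but it's lexicographically larger.

Answer: (s, t) = (2, 3)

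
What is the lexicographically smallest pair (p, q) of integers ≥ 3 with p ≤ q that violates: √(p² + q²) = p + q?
(p, q) = (3, 3)

Substituting (3, 3) into the claim:
LHS = √(3² + 3²) = 3·√(2) ≈ 4.243
RHS = 3 + 3 = 6

Since LHS ≠ RHS, this pair disproves the claim, and no lexicographically smaller pair (p ≤ q, integers ≥ 3) does.

For instance (3, 4) is also a counterexample (LHS = 5, RHS = 7), but it's lexicographically larger.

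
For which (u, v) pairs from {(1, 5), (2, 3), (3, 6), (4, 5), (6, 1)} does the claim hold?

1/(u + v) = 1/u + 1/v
None

Testing each pair:
(1, 5): LHS = 1/6, RHS = 6/5 → fails
(2, 3): LHS = 1/5, RHS = 5/6 → fails
(3, 6): LHS = 1/9, RHS = 1/2 → fails
(4, 5): LHS = 1/9, RHS = 9/20 → fails
(6, 1): LHS = 1/7, RHS = 7/6 → fails

No pair satisfies the claim.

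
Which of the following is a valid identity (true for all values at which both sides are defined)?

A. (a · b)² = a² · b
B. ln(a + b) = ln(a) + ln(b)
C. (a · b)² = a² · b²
A: fails at (6, 7) — LHS = 1764, RHS = 252.
B: fails at (1, 2) — LHS = ln(3) ≈ 1.099, RHS = ln(2) ≈ 0.6931.
C: holds — e.g. at (5, 8), both sides equal 1600.

Answer: C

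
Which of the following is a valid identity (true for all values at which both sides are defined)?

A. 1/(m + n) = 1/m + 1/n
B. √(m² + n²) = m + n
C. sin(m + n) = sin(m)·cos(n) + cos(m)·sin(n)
C

A: fails at (3, 4) — LHS = 1/7, RHS = 7/12.
B: fails at (2, 4) — LHS = 2·√(5) ≈ 4.472, RHS = 6.
C: holds — e.g. at (4, 5), both sides equal sin(9) ≈ 0.4121.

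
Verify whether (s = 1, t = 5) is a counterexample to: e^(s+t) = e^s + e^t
Yes

Substituting s = 1, t = 5:
LHS = e^(1+5) = e^6 ≈ 403.4
RHS = e^1 + e^5 = e + e^5 ≈ 151.1

Since LHS ≠ RHS, this pair disproves the claim.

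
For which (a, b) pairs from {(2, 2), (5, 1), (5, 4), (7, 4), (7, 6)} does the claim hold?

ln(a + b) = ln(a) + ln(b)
(2, 2)

Testing each pair:
(2, 2): LHS = ln(4) ≈ 1.386, RHS = 2·ln(2) ≈ 1.386 → holds
(5, 1): LHS = ln(6) ≈ 1.792, RHS = ln(5) ≈ 1.609 → fails
(5, 4): LHS = ln(9) ≈ 2.197, RHS = ln(4) + ln(5) ≈ 2.996 → fails
(7, 4): LHS = ln(11) ≈ 2.398, RHS = ln(4) + ln(7) ≈ 3.332 → fails
(7, 6): LHS = ln(13) ≈ 2.565, RHS = ln(6) + ln(7) ≈ 3.738 → fails

1 of 5 pairs satisfies the claim.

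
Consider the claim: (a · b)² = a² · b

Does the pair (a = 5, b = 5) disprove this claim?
Yes

Substituting a = 5, b = 5:
LHS = (5 · 5)² = 625
RHS = 5² · 5 = 125

Since LHS ≠ RHS, this pair disproves the claim.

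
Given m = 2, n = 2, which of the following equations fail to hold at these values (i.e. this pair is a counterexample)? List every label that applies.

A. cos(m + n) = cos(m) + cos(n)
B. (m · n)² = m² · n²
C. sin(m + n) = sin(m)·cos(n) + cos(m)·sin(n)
Evaluating each claim at the given values:
A. LHS = cos(4) ≈ -0.6536, RHS = 2·cos(2) ≈ -0.8323 → fails here (LHS ≠ RHS)
B. LHS = 16, RHS = 16 → holds here (LHS = RHS)
C. LHS = sin(4) ≈ -0.7568, RHS = 2·sin(2)·cos(2) ≈ -0.7568 → holds here (LHS = RHS)

Answer: A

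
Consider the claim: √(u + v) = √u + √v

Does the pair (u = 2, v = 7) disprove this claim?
Yes

Substituting u = 2, v = 7:
LHS = √(2 + 7) = 3
RHS = √2 + √7 = √(2) + √(7) ≈ 4.06

Since LHS ≠ RHS, this pair disproves the claim.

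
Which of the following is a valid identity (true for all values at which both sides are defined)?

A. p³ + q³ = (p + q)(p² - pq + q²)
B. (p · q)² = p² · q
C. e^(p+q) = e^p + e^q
A: holds — e.g. at (2, 5), both sides equal 133.
B: fails at (4, 5) — LHS = 400, RHS = 80.
C: fails at (2, 7) — LHS = e^9 ≈ 8103, RHS = e^2 + e^7 ≈ 1104.

Answer: A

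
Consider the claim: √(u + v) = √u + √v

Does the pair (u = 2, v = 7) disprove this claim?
Yes

Substituting u = 2, v = 7:
LHS = √(2 + 7) = 3
RHS = √2 + √7 = √(2) + √(7) ≈ 4.06

Since LHS ≠ RHS, this pair disproves the claim.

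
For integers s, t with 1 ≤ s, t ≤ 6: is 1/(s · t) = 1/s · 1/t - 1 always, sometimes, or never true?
The claim fails for every pair in the range. For instance at (s, t) = (6, 4): LHS = 1/24, RHS = -23/24.

Answer: Never true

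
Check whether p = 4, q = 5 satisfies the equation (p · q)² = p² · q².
Holds

Substituting p = 4, q = 5:

LHS = (4 · 5)² = 400
RHS = 4² · 5² = 400

LHS = RHS, so the equation holds at this point.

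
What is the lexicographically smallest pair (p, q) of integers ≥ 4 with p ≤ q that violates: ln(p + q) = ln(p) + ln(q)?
(p, q) = (4, 4)

Substituting (4, 4) into the claim:
LHS = ln(4 + 4) = ln(8) ≈ 2.079
RHS = ln(4) + ln(4) = 2·ln(4) ≈ 2.773

Since LHS ≠ RHS, this pair disproves the claim, and no lexicographically smaller pair (p ≤ q, integers ≥ 4) does.

For instance (5, 10) is also a counterexample (LHS = ln(15) ≈ 2.708, RHS = ln(5) + ln(10) ≈ 3.912), but it's lexicographically larger.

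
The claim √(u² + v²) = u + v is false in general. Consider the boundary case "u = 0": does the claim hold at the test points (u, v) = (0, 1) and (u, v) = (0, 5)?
Yes, holds at both test points

At (0, 1): LHS = 1, RHS = 1 → equal
At (0, 5): LHS = 5, RHS = 5 → equal

So the claim does hold at both of these boundary points, even though it is not an identity.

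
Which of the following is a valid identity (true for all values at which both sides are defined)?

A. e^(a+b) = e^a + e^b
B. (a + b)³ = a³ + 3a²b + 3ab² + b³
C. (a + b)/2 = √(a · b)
A: fails at (2, 2) — LHS = e^4 ≈ 54.6, RHS = 2·e^2 ≈ 14.78.
B: holds — e.g. at (2, 5), both sides equal 343.
C: fails at (0, 1) — LHS = 1/2, RHS = 0.

Answer: B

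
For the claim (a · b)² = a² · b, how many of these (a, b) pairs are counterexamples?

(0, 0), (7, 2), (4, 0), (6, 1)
1

Testing each pair:
(0, 0): LHS = 0, RHS = 0 → satisfies claim
(7, 2): LHS = 196, RHS = 98 → counterexample
(4, 0): LHS = 0, RHS = 0 → satisfies claim
(6, 1): LHS = 36, RHS = 36 → satisfies claim

That makes 1 counterexample.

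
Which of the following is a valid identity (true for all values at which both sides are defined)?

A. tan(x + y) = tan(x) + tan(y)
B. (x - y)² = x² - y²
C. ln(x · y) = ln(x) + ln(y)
A: fails at (6, 7) — LHS = tan(13) ≈ 0.463, RHS = tan(6) + tan(7) ≈ 0.5804.
B: fails at (3, 4) — LHS = 1, RHS = -7.
C: holds — e.g. at (2, 2), both sides equal ln(4) ≈ 1.386.

Answer: C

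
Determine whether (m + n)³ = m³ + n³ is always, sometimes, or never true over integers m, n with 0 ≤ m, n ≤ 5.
Sometimes true

It holds at (m, n) = (0, 4) (both sides equal 64), but fails at (m, n) = (5, 1) (LHS = 216, RHS = 126).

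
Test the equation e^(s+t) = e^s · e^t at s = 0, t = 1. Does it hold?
Substituting s = 0, t = 1:

LHS = e^(0+1) = e ≈ 2.718
RHS = e^0 · e^1 = e ≈ 2.718

LHS = RHS, so the equation holds at this point.

Answer: Holds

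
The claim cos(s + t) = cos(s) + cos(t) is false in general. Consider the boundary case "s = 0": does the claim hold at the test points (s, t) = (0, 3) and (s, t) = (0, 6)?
At (0, 3): LHS = cos(3) ≈ -0.99 ≠ RHS = cos(3) + 1 ≈ 0.01001
At (0, 6): LHS = cos(6) ≈ 0.9602 ≠ RHS = cos(6) + 1 ≈ 1.96

Answer: No, fails at both test points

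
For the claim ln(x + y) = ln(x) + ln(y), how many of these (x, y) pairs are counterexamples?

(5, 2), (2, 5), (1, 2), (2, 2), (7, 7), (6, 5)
Testing each pair:
(5, 2): LHS = ln(7) ≈ 1.946, RHS = ln(2) + ln(5) ≈ 2.303 → counterexample
(2, 5): LHS = ln(7) ≈ 1.946, RHS = ln(2) + ln(5) ≈ 2.303 → counterexample
(1, 2): LHS = ln(3) ≈ 1.099, RHS = ln(2) ≈ 0.6931 → counterexample
(2, 2): LHS = ln(4) ≈ 1.386, RHS = 2·ln(2) ≈ 1.386 → satisfies claim
(7, 7): LHS = ln(14) ≈ 2.639, RHS = 2·ln(7) ≈ 3.892 → counterexample
(6, 5): LHS = ln(11) ≈ 2.398, RHS = ln(5) + ln(6) ≈ 3.401 → counterexample

That makes 5 counterexamples.

Answer: 5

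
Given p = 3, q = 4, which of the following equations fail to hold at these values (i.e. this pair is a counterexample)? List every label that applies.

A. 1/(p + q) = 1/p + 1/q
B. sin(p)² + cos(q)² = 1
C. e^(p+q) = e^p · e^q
A, B

Evaluating each claim at the given values:
A. LHS = 1/7, RHS = 7/12 → fails here (LHS ≠ RHS)
B. LHS = sin(3)² + cos(4)² ≈ 0.4472, RHS = 1 → fails here (LHS ≠ RHS)
C. LHS = e^7 ≈ 1097, RHS = e^7 ≈ 1097 → holds here (LHS = RHS)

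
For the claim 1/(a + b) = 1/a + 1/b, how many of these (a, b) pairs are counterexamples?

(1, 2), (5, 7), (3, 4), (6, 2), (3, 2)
Testing each pair:
(1, 2): LHS = 1/3, RHS = 3/2 → counterexample
(5, 7): LHS = 1/12, RHS = 12/35 → counterexample
(3, 4): LHS = 1/7, RHS = 7/12 → counterexample
(6, 2): LHS = 1/8, RHS = 2/3 → counterexample
(3, 2): LHS = 1/5, RHS = 5/6 → counterexample

That makes 5 counterexamples.

Answer: 5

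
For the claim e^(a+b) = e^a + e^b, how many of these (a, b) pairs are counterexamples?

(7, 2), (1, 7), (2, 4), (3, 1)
4

Testing each pair:
(7, 2): LHS = e^9 ≈ 8103, RHS = e^2 + e^7 ≈ 1104 → counterexample
(1, 7): LHS = e^8 ≈ 2981, RHS = e + e^7 ≈ 1099 → counterexample
(2, 4): LHS = e^6 ≈ 403.4, RHS = e^2 + e^4 ≈ 61.99 → counterexample
(3, 1): LHS = e^4 ≈ 54.6, RHS = e + e^3 ≈ 22.8 → counterexample

That makes 4 counterexamples.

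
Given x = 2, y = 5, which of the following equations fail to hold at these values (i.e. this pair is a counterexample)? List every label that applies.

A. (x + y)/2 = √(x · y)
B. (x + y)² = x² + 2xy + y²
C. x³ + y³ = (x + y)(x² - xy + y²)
Evaluating each claim at the given values:
A. LHS = 7/2, RHS = √(10) ≈ 3.162 → fails here (LHS ≠ RHS)
B. LHS = 49, RHS = 49 → holds here (LHS = RHS)
C. LHS = 133, RHS = 133 → holds here (LHS = RHS)

Answer: A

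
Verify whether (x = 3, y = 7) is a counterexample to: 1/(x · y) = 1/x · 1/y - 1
Substituting x = 3, y = 7:
LHS = 1/(3 · 7) = 1/21
RHS = 1/3 · 1/7 - 1 = -20/21

Since LHS ≠ RHS, this pair disproves the claim.

Answer: Yes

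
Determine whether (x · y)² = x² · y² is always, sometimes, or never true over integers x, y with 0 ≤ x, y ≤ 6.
Always true

The identity holds for every pair in the range. For instance at (x, y) = (3, 0): both sides equal 0.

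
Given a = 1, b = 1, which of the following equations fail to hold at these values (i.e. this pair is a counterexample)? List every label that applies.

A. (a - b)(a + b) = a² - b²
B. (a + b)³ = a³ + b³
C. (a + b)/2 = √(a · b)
Evaluating each claim at the given values:
A. LHS = 0, RHS = 0 → holds here (LHS = RHS)
B. LHS = 8, RHS = 2 → fails here (LHS ≠ RHS)
C. LHS = 1, RHS = 1 → holds here (LHS = RHS)

Answer: B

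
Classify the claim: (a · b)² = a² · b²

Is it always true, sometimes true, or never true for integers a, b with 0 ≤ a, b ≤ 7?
The identity holds for every pair in the range. For instance at (a, b) = (2, 7): both sides equal 196.

Answer: Always true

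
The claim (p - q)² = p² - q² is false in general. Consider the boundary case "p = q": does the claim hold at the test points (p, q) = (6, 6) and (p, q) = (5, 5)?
At (6, 6): LHS = 0, RHS = 0 → equal
At (5, 5): LHS = 0, RHS = 0 → equal

So the claim does hold at both of these boundary points, even though it is not an identity.

Answer: Yes, holds at both test points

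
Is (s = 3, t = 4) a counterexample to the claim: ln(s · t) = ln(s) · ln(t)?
Substituting s = 3, t = 4:
LHS = ln(3 · 4) = ln(12) ≈ 2.485
RHS = ln(3) · ln(4) ≈ 1.523

Since LHS ≠ RHS, this pair disproves the claim.

Answer: Yes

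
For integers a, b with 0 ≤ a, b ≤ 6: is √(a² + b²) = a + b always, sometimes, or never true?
Sometimes true

It holds at (a, b) = (0, 3) (both sides equal 3), but fails at (a, b) = (4, 2) (LHS = 2·√(5) ≈ 4.472, RHS = 6).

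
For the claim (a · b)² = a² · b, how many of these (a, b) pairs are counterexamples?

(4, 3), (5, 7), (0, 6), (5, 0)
Testing each pair:
(4, 3): LHS = 144, RHS = 48 → counterexample
(5, 7): LHS = 1225, RHS = 175 → counterexample
(0, 6): LHS = 0, RHS = 0 → satisfies claim
(5, 0): LHS = 0, RHS = 0 → satisfies claim

That makes 2 counterexamples.

Answer: 2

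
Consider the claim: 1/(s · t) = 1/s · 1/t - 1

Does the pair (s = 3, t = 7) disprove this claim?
Yes

Substituting s = 3, t = 7:
LHS = 1/(3 · 7) = 1/21
RHS = 1/3 · 1/7 - 1 = -20/21

Since LHS ≠ RHS, this pair disproves the claim.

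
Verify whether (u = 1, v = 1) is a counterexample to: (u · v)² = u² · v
Substituting u = 1, v = 1:
LHS = (1 · 1)² = 1
RHS = 1² · 1 = 1

The sides agree, so this pair does not disprove the claim.

Answer: No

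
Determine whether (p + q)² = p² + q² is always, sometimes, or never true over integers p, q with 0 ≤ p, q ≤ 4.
It holds at (p, q) = (4, 0) (both sides equal 16), but fails at (p, q) = (3, 3) (LHS = 36, RHS = 18).

Answer: Sometimes true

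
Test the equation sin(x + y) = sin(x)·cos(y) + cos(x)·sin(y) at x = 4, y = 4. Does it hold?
Holds

Substituting x = 4, y = 4:

LHS = sin(4 + 4) = sin(8) ≈ 0.9894
RHS = sin(4)·cos(4) + cos(4)·sin(4) = 2·sin(4)·cos(4) ≈ 0.9894

LHS = RHS, so the equation holds at this point.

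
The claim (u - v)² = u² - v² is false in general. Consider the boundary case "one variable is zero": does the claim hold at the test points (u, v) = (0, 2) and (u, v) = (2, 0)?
Only at (2, 0)

At (0, 2): LHS = 4 ≠ RHS = -4
At (2, 0): LHS = 4, RHS = 4 → equal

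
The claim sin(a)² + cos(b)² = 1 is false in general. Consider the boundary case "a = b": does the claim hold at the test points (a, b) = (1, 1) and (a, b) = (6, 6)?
Yes, holds at both test points

At (1, 1): LHS = cos(1)² + sin(1)² = 1, RHS = 1 → equal
At (6, 6): LHS = sin(6)² + cos(6)² = 1, RHS = 1 → equal

So the claim does hold at both of these boundary points, even though it is not an identity.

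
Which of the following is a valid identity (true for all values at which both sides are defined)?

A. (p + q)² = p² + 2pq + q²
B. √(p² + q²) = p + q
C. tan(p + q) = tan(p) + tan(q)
A

A: holds — e.g. at (3, 7), both sides equal 100.
B: fails at (1, 2) — LHS = √(5) ≈ 2.236, RHS = 3.
C: fails at (2, 5) — LHS = tan(7) ≈ 0.8714, RHS = tan(5) + tan(2) ≈ -5.566.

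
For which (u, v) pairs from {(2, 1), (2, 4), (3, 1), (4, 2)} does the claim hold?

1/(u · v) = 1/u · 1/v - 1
Testing each pair:
(2, 1): LHS = 1/2, RHS = -1/2 → fails
(2, 4): LHS = 1/8, RHS = -7/8 → fails
(3, 1): LHS = 1/3, RHS = -2/3 → fails
(4, 2): LHS = 1/8, RHS = -7/8 → fails

No pair satisfies the claim.

Answer: None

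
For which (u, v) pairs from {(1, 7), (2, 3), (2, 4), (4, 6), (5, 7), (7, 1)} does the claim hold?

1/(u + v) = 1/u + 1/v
Testing each pair:
(1, 7): LHS = 1/8, RHS = 8/7 → fails
(2, 3): LHS = 1/5, RHS = 5/6 → fails
(2, 4): LHS = 1/6, RHS = 3/4 → fails
(4, 6): LHS = 1/10, RHS = 5/12 → fails
(5, 7): LHS = 1/12, RHS = 12/35 → fails
(7, 1): LHS = 1/8, RHS = 8/7 → fails

No pair satisfies the claim.

Answer: None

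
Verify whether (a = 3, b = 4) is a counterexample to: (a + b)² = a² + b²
Yes

Substituting a = 3, b = 4:
LHS = (3 + 4)² = 49
RHS = 3² + 4² = 25

Since LHS ≠ RHS, this pair disproves the claim.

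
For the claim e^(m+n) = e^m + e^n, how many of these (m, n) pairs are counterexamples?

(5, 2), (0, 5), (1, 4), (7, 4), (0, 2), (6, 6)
Testing each pair:
(5, 2): LHS = e^7 ≈ 1097, RHS = e^2 + e^5 ≈ 155.8 → counterexample
(0, 5): LHS = e^5 ≈ 148.4, RHS = 1 + e^5 ≈ 149.4 → counterexample
(1, 4): LHS = e^5 ≈ 148.4, RHS = e + e^4 ≈ 57.32 → counterexample
(7, 4): LHS = e^11 ≈ 59874.1, RHS = e^4 + e^7 ≈ 1151 → counterexample
(0, 2): LHS = e^2 ≈ 7.389, RHS = 1 + e^2 ≈ 8.389 → counterexample
(6, 6): LHS = e^12 ≈ 162754.8, RHS = 2·e^6 ≈ 806.9 → counterexample

That makes 6 counterexamples.

Answer: 6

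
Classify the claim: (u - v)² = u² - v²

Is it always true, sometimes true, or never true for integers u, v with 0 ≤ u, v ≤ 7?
It holds at (u, v) = (0, 0) (both sides equal 0), but fails at (u, v) = (2, 6) (LHS = 16, RHS = -32).

Answer: Sometimes true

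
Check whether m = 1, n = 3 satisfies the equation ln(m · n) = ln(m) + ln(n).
Substituting m = 1, n = 3:

LHS = ln(1 · 3) = ln(3) ≈ 1.099
RHS = ln(1) + ln(3) = ln(3) ≈ 1.099

LHS = RHS, so the equation holds at this point.

Answer: Holds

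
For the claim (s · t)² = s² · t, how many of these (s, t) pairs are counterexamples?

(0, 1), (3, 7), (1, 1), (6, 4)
Testing each pair:
(0, 1): LHS = 0, RHS = 0 → satisfies claim
(3, 7): LHS = 441, RHS = 63 → counterexample
(1, 1): LHS = 1, RHS = 1 → satisfies claim
(6, 4): LHS = 576, RHS = 144 → counterexample

That makes 2 counterexamples.

Answer: 2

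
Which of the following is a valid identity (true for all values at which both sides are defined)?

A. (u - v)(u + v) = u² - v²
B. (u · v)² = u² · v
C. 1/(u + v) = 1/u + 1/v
A: holds — e.g. at (2, 2), both sides equal 0.
B: fails at (6, 7) — LHS = 1764, RHS = 252.
C: fails at (6, 7) — LHS = 1/13, RHS = 13/42.

Answer: A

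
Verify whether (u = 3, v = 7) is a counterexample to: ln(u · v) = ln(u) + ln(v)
No

Substituting u = 3, v = 7:
LHS = ln(3 · 7) = ln(21) ≈ 3.045
RHS = ln(3) + ln(7) ≈ 3.045

The sides agree, so this pair does not disprove the claim.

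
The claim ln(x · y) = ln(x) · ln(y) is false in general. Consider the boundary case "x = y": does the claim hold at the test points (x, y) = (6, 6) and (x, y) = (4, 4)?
At (6, 6): LHS = ln(36) ≈ 3.584 ≠ RHS = ln(6)² ≈ 3.21
At (4, 4): LHS = ln(16) ≈ 2.773 ≠ RHS = ln(4)² ≈ 1.922

Answer: No, fails at both test points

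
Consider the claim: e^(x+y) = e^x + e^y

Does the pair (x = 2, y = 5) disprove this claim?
Substituting x = 2, y = 5:
LHS = e^(2+5) = e^7 ≈ 1097
RHS = e^2 + e^5 ≈ 155.8

Since LHS ≠ RHS, this pair disproves the claim.

Answer: Yes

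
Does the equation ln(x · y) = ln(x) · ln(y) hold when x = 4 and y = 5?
Fails

Substituting x = 4, y = 5:

LHS = ln(4 · 5) = ln(20) ≈ 2.996
RHS = ln(4) · ln(5) ≈ 2.231

LHS ≠ RHS, so the equation does not hold at this point.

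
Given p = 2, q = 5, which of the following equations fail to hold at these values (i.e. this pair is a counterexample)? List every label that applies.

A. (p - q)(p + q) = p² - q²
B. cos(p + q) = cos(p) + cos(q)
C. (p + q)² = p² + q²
Evaluating each claim at the given values:
A. LHS = -21, RHS = -21 → holds here (LHS = RHS)
B. LHS = cos(7) ≈ 0.7539, RHS = cos(2) + cos(5) ≈ -0.1325 → fails here (LHS ≠ RHS)
C. LHS = 49, RHS = 29 → fails here (LHS ≠ RHS)

Answer: B, C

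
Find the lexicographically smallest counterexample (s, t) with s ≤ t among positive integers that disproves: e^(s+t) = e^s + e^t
(s, t) = (1, 1)

Substituting (1, 1) into the claim:
LHS = e^(1+1) = e^2 ≈ 7.389
RHS = e^1 + e^1 = 2·e ≈ 5.437

Since LHS ≠ RHS, this pair disproves the claim, and no lexicographically smaller pair (s ≤ t, positive integers) does.

For instance (4, 4) is also a counterexample (LHS = e^8 ≈ 2981, RHS = 2·e^4 ≈ 109.2), but it's lexicographically larger.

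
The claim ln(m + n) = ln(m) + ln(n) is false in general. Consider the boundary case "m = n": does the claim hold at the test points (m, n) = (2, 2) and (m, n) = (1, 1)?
At (2, 2): LHS = ln(4) ≈ 1.386, RHS = 2·ln(2) ≈ 1.386 → equal
At (1, 1): LHS = ln(2) ≈ 0.6931 ≠ RHS = 0

Answer: Only at (2, 2)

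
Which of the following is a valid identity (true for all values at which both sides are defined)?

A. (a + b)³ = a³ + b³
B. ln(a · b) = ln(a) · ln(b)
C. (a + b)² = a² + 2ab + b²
A: fails at (2, 3) — LHS = 125, RHS = 35.
B: fails at (2, 3) — LHS = ln(6) ≈ 1.792, RHS = ln(2)·ln(3) ≈ 0.7615.
C: holds — e.g. at (5, 8), both sides equal 169.

Answer: C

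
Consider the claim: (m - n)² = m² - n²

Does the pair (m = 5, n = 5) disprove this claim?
No

Substituting m = 5, n = 5:
LHS = (5 - 5)² = 0
RHS = 5² - 5² = 0

The sides agree, so this pair does not disprove the claim.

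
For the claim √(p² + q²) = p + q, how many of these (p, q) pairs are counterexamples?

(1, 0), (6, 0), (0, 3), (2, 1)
1

Testing each pair:
(1, 0): LHS = 1, RHS = 1 → satisfies claim
(6, 0): LHS = 6, RHS = 6 → satisfies claim
(0, 3): LHS = 3, RHS = 3 → satisfies claim
(2, 1): LHS = √(5) ≈ 2.236, RHS = 3 → counterexample

That makes 1 counterexample.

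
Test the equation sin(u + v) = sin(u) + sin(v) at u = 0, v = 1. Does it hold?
Substituting u = 0, v = 1:

LHS = sin(0 + 1) = sin(1) ≈ 0.8415
RHS = sin(0) + sin(1) = sin(1) ≈ 0.8415

LHS = RHS, so the equation holds at this point.

Answer: Holds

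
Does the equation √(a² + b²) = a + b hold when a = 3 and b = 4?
Substituting a = 3, b = 4:

LHS = √(3² + 4²) = 5
RHS = 3 + 4 = 7

LHS ≠ RHS, so the equation does not hold at this point.

Answer: Fails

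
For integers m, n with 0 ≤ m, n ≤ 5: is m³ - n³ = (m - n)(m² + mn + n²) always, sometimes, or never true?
Always true

The identity holds for every pair in the range. For instance at (m, n) = (3, 0): both sides equal 27.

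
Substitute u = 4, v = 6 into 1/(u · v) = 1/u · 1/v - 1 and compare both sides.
LHS = 1/(4 · 6) = 1/24
RHS = 1/4 · 1/6 - 1 = -23/24

LHS ≠ RHS, so the equation does not hold here.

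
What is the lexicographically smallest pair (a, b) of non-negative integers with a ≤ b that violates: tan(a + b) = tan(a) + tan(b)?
(a, b) = (1, 1)

Substituting (1, 1) into the claim:
LHS = tan(1 + 1) = tan(2) ≈ -2.185
RHS = tan(1) + tan(1) = 2·tan(1) ≈ 3.115

Since LHS ≠ RHS, this pair disproves the claim, and no lexicographically smaller pair (a ≤ b, non-negative integers) does.

For instance (5, 6) is also a counterexample (LHS = tan(11) ≈ -226, RHS = tan(5) + tan(6) ≈ -3.672), but it's lexicographically larger.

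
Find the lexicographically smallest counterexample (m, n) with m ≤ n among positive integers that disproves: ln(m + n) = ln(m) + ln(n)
Substituting (1, 1) into the claim:
LHS = ln(1 + 1) = ln(2) ≈ 0.6931
RHS = ln(1) + ln(1) = 0

Since LHS ≠ RHS, this pair disproves the claim, and no lexicographically smaller pair (m ≤ n, positive integers) does.

For instance (4, 7) is also a counterexample (LHS = ln(11) ≈ 2.398, RHS = ln(4) + ln(7) ≈ 3.332), but it's lexicographically larger.

Answer: (m, n) = (1, 1)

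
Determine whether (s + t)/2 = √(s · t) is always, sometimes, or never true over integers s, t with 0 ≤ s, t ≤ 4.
Sometimes true

It holds at (s, t) = (3, 3) (both sides equal 3), but fails at (s, t) = (0, 2) (LHS = 1, RHS = 0).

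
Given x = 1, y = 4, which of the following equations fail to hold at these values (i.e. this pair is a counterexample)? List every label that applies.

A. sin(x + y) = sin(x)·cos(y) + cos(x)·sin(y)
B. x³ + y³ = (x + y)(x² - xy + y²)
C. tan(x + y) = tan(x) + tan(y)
Evaluating each claim at the given values:
A. LHS = sin(5) ≈ -0.9589, RHS = sin(1)·cos(4) + sin(4)·cos(1) ≈ -0.9589 → holds here (LHS = RHS)
B. LHS = 65, RHS = 65 → holds here (LHS = RHS)
C. LHS = tan(5) ≈ -3.381, RHS = tan(4) + tan(1) ≈ 2.715 → fails here (LHS ≠ RHS)

Answer: C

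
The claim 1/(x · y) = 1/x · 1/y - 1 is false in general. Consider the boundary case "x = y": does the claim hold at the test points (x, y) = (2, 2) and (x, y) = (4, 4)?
No, fails at both test points

At (2, 2): LHS = 1/4 ≠ RHS = -3/4
At (4, 4): LHS = 1/16 ≠ RHS = -15/16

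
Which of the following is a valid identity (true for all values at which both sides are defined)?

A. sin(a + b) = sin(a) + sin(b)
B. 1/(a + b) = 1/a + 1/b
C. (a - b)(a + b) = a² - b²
A: fails at (5, 5) — LHS = sin(10) ≈ -0.544, RHS = 2·sin(5) ≈ -1.918.
B: fails at (5, 8) — LHS = 1/13, RHS = 13/40.
C: holds — e.g. at (2, 3), both sides equal -5.

Answer: C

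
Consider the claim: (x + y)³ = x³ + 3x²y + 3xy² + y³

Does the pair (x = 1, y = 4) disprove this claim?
Substituting x = 1, y = 4:
LHS = (1 + 4)³ = 125
RHS = 1³ + 3·1²·4 + 3·1·4² + 4³ = 125

The sides agree, so this pair does not disprove the claim.

Answer: No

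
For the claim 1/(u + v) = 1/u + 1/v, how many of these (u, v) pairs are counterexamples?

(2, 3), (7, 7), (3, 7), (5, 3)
4

Testing each pair:
(2, 3): LHS = 1/5, RHS = 5/6 → counterexample
(7, 7): LHS = 1/14, RHS = 2/7 → counterexample
(3, 7): LHS = 1/10, RHS = 10/21 → counterexample
(5, 3): LHS = 1/8, RHS = 8/15 → counterexample

That makes 4 counterexamples.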